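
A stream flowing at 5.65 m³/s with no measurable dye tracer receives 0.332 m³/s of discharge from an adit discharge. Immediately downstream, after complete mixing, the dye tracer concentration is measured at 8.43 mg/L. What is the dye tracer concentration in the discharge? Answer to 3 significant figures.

Mass balance: 5.650·0 + 0.3320·Cₑ = 5.982·8.430
→ Cₑ = (5.982·8.430 − 5.650·0) / 0.3320 = 151.9 mg/L.

152 mg/L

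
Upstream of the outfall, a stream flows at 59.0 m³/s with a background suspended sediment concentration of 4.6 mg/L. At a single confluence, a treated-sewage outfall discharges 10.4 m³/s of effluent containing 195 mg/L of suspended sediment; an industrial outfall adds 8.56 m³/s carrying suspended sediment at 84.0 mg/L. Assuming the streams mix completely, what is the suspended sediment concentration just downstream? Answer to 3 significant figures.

38.7 mg/L

Flow-weighted average: C = (59.00·4.600 + 10.40·195.0 + 8.560·84.00) / 77.96 = 3018/77.96 = 38.72 mg/L.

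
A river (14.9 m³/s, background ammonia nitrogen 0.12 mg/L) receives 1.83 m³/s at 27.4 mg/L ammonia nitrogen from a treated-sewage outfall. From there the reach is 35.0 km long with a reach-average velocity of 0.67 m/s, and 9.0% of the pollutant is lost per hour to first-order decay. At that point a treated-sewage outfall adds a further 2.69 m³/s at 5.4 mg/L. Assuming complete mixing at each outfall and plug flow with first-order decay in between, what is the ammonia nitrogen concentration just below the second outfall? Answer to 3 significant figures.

Flow-weighted average: C = (14.90·0.1200 + 1.830·27.40) / 16.73 = 51.93/16.73 = 3.104 mg/L; combined flow 16.73 m³/s.
Travel time t = 35.0·1000 / 0.67 = 52240 s = 14.51 h.
9.0%/h lost → k = −ln(1 − 0.09) = 0.09431 h⁻¹.
Decay over the reach: 3.104·exp(−kt) = 3.104·0.2545 = 0.7899 mg/L.
Second outfall: C = (16.73·0.7899 + 2.690·5.400)/19.42 = 1.428 mg/L.

1.43 mg/L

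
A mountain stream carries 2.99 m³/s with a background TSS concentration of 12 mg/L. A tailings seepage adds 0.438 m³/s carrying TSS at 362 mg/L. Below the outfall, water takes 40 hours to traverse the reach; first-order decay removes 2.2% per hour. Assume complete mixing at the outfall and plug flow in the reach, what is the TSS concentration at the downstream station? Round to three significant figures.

23.3 mg/L

Mass balance: C = (2.990·12.00 + 0.4380·362.0) / 3.428 = 194.4/3.428 = 56.72 mg/L.
2.2%/h lost → k = −ln(1 − 0.022) = 0.02225 h⁻¹.
First-order decay: C = 56.72·exp(−k·t) = 56.72·0.4107 = 23.30 mg/L.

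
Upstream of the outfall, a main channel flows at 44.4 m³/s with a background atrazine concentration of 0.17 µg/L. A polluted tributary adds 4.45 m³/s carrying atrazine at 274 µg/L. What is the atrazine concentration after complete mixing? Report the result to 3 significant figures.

25.1 µg/L

Mass balance: C = (44.40·0.1700 + 4.450·274.0) / 48.85 = 1227/48.85 = 25.11 µg/L.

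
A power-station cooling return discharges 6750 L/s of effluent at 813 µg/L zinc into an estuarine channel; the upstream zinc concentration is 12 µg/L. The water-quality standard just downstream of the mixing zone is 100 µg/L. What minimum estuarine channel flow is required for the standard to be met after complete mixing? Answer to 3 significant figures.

Set C_mix = 100: (Q·12.00 + 6750·813.0) / (Q + 6750) = 100
→ Q = 6750·(813.0 − 100)/(100 − 12.00) = 54690 L/s.

54700 L/s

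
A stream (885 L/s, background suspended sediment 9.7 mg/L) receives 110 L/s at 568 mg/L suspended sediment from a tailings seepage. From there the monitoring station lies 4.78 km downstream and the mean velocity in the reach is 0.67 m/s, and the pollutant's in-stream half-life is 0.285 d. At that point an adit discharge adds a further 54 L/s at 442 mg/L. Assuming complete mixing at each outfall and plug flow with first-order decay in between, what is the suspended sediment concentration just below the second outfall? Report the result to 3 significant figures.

78.2 mg/L

Mixed concentration C = ΣQC/ΣQ = (885.0·9.700 + 110.0·568.0) / 995.0 = 71060/995.0 = 71.42 mg/L; combined flow 995.0 L/s.
Travel time t = 4.78·1000 / 0.67 = 7134 s = 1.982 h.
Half-life 0.285 d → k = ln 2 / 0.285 = 2.432 d⁻¹.
Applying C = C₀e^(−kt): 71.42 × 0.8181 = 58.43 mg/L.
At the second outfall, C = (995.0·58.43 + 54.00·442.0) / (995.0 + 54.00) = 78.17 mg/L.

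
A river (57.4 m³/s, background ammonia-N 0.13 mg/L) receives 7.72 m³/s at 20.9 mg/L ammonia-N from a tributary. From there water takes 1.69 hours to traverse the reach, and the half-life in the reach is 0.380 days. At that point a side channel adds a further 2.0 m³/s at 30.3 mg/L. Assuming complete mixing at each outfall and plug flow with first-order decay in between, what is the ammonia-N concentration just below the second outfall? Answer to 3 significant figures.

Conservation of mass: C = (57.40·0.1300 + 7.720·20.90) / 65.12 = 168.8/65.12 = 2.592 mg/L; combined flow 65.12 m³/s.
Half-life 0.380 d → k = ln 2 / 0.380 = 1.824 d⁻¹.
After decay, C = 2.592 × e^(−kt) = 2.592 × 0.8795 = 2.280 mg/L.
At the second outfall, C = (65.12·2.280 + 2.000·30.30) / (65.12 + 2.000) = 3.115 mg/L.

3.11 mg/L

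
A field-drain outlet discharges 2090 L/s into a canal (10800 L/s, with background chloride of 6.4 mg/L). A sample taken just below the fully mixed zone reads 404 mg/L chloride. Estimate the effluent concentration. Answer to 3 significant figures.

2460 mg/L

Mass balance: 10800·6.400 + 2090·Cₑ = 12890·404.0
→ Cₑ = (12890·404.0 − 10800·6.400) / 2090 = 2459 mg/L.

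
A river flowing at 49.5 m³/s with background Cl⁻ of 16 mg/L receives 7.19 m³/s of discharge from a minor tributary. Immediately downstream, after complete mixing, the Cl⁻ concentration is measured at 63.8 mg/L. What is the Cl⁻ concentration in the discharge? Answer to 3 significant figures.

Mass balance: 49.50·16.00 + 7.190·Cₑ = 56.69·63.80
→ Cₑ = (56.69·63.80 − 49.50·16.00) / 7.190 = 392.9 mg/L.

393 mg/L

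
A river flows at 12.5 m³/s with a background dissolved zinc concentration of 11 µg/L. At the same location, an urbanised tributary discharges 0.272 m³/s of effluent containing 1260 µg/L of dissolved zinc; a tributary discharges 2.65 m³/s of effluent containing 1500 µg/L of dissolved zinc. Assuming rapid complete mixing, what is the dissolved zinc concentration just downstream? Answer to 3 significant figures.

289 µg/L

Flow-weighted average: C = (12.50·11.00 + 0.2720·1260 + 2.650·1500) / 15.42 = 4455/15.42 = 288.9 µg/L.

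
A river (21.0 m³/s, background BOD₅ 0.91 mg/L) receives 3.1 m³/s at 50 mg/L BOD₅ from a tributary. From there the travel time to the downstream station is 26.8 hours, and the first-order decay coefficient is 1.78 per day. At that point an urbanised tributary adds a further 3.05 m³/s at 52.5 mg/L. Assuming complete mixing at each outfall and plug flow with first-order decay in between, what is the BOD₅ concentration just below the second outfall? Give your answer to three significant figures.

After mixing, C = (21.00·0.9100 + 3.100·50.00) / 24.10 = 174.1/24.10 = 7.224 mg/L; combined flow 24.10 m³/s.
Decay over the reach: 7.224·exp(−kt) = 7.224·0.1370 = 0.9899 mg/L.
At the second outfall, C = (24.10·0.9899 + 3.050·52.50) / (24.10 + 3.050) = 6.776 mg/L.

6.78 mg/L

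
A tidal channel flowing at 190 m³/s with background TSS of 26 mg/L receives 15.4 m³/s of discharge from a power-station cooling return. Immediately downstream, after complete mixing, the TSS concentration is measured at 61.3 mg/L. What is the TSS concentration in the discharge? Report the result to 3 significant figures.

Mass balance: 190.0·26.00 + 15.40·Cₑ = 205.4·61.30
→ Cₑ = (205.4·61.30 − 190.0·26.00) / 15.40 = 496.8 mg/L.

497 mg/L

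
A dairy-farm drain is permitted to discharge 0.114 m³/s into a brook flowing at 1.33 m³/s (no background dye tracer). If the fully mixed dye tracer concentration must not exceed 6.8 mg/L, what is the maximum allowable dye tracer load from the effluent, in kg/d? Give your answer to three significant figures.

848 kg/d

Mass balance at the limit: 1.330·0 + 0.1140·Cₑ = 1.444·6.8 → Cₑ = 86.13 mg/L.
Load = 0.1140 m³/s × 86.13 g/m³ × 86 400 s/d = 848.4 kg/d.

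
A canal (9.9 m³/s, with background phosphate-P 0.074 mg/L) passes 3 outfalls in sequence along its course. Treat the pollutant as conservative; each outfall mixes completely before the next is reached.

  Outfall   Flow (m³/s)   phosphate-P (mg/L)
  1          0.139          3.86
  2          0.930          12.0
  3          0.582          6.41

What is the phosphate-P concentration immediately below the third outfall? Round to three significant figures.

Below outfall 1: Q → 10.04 m³/s, C = (9.900·0.07400 + 0.1390·3.860)/10.04 = 0.1264 mg/L.
Below outfall 2: Q → 10.97 m³/s, C = (10.04·0.1264 + 0.9300·12.00)/10.97 = 1.133 mg/L.
Below outfall 3: Q → 11.55 m³/s, C = (10.97·1.133 + 0.5820·6.410)/11.55 = 1.399 mg/L.

1.40 mg/L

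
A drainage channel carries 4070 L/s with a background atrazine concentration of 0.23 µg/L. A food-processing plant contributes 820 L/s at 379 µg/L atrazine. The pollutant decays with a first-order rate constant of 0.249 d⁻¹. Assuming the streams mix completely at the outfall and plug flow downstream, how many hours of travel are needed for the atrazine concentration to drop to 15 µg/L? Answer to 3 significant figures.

139 h

Mass balance: C = (4070·0.2300 + 820.0·379.0) / 4890 = 311700/4890 = 63.75 µg/L.
63.75·exp(−k·t) = 15 → t = ln(63.75/15)/k = 502000 s = 139.5 h.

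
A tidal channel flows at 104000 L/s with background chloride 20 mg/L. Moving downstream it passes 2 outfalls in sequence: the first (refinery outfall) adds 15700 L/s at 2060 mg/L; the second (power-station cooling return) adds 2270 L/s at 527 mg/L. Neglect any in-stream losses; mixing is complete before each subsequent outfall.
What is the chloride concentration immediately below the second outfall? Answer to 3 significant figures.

Outfall 1: combined Q = 119700 L/s; C = (104000·20.00 + 15700·2060)/119700 = 287.6 mg/L.
Outfall 2: combined Q = 122000 L/s; C = (119700·287.6 + 2270·527.0)/122000 = 292.0 mg/L.

292 mg/L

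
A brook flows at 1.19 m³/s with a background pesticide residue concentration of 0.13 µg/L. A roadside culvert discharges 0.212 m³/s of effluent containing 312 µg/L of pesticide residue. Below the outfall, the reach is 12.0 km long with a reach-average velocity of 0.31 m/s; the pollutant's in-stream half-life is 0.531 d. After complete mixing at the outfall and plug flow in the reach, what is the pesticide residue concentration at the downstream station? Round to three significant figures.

26.3 µg/L

Mixed concentration C = ΣQC/ΣQ = (1.190·0.1300 + 0.2120·312.0) / 1.402 = 66.30/1.402 = 47.29 µg/L.
Travel time t = 12.0·1000 / 0.31 = 38710 s = 10.75 h.
Half-life 0.531 d → k = ln 2 / 0.531 = 1.305 d⁻¹.
First-order decay: C = 47.29·exp(−k·t) = 47.29·0.5572 = 26.35 µg/L.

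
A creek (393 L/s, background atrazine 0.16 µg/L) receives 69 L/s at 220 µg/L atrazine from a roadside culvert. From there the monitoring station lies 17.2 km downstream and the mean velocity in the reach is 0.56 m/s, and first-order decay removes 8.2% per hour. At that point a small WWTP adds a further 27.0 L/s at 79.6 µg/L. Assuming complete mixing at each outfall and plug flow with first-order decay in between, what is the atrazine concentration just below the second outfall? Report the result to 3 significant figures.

After mixing, C = (393.0·0.1600 + 69.00·220.0) / 462.0 = 15240/462.0 = 32.99 µg/L; combined flow 462.0 L/s.
Travel time t = 17.2·1000 / 0.56 = 30710 s = 8.532 h.
8.2%/h lost → k = −ln(1 − 0.082) = 0.08556 h⁻¹.
Decay over the reach: 32.99·exp(−kt) = 32.99·0.4819 = 15.90 µg/L.
At the second outfall, C = (462.0·15.90 + 27.00·79.60) / (462.0 + 27.00) = 19.42 µg/L.

19.4 µg/L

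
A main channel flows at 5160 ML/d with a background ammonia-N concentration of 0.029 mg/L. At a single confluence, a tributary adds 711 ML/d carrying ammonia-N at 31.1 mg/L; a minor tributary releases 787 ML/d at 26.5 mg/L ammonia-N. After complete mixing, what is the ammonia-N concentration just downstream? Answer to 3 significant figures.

After mixing, C = (5160·0.02900 + 711.0·31.10 + 787.0·26.50) / 6658 = 43120/6658 = 6.476 mg/L.

6.48 mg/L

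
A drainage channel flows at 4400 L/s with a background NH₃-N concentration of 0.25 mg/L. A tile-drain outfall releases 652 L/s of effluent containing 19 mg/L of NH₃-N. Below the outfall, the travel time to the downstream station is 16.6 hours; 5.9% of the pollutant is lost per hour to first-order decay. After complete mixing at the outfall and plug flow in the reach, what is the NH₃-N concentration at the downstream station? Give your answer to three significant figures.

0.973 mg/L

Flow-weighted average: C = (4400·0.2500 + 652.0·19.00) / 5052 = 13490/5052 = 2.670 mg/L.
5.9%/h lost → k = −ln(1 − 0.059) = 0.06081 h⁻¹.
First-order decay: C = 2.670·exp(−k·t) = 2.670·0.3644 = 0.9729 mg/L.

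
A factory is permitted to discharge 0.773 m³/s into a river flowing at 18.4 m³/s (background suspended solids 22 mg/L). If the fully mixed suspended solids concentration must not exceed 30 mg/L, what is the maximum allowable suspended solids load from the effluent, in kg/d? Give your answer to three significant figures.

14700 kg/d

Mass balance at the limit: 18.40·22.00 + 0.7730·Cₑ = 19.17·30 → Cₑ = 220.4 mg/L.
Load = 0.7730 m³/s × 220.4 g/m³ × 86 400 s/d = 14720 kg/d.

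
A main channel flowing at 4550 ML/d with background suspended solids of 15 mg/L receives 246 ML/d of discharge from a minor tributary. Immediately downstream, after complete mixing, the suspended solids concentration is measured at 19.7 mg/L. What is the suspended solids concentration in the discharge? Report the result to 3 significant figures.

Mass balance: 4550·15.00 + 246.0·Cₑ = 4796·19.70
→ Cₑ = (4796·19.70 − 4550·15.00) / 246.0 = 106.6 mg/L.

107 mg/L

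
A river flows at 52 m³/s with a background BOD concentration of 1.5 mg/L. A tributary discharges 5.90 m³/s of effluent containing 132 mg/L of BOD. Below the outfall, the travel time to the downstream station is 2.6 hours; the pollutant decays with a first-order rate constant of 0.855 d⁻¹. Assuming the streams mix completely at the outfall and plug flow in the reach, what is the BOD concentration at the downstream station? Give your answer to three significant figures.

Mass balance: C = (52.00·1.500 + 5.900·132.0) / 57.90 = 856.8/57.90 = 14.80 mg/L.
Decay over the reach: 14.80·exp(−kt) = 14.80·0.9115 = 13.49 mg/L.

13.5 mg/L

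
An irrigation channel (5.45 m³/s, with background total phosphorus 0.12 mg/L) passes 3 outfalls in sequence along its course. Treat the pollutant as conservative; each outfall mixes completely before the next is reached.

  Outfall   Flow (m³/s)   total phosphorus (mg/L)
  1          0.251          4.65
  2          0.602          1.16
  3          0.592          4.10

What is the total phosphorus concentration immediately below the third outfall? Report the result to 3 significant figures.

0.717 mg/L

Below outfall 1: Q → 5.701 m³/s, C = (5.450·0.1200 + 0.2510·4.650)/5.701 = 0.3194 mg/L.
Below outfall 2: Q → 6.303 m³/s, C = (5.701·0.3194 + 0.6020·1.160)/6.303 = 0.3997 mg/L.
Below outfall 3: Q → 6.895 m³/s, C = (6.303·0.3997 + 0.5920·4.100)/6.895 = 0.7174 mg/L.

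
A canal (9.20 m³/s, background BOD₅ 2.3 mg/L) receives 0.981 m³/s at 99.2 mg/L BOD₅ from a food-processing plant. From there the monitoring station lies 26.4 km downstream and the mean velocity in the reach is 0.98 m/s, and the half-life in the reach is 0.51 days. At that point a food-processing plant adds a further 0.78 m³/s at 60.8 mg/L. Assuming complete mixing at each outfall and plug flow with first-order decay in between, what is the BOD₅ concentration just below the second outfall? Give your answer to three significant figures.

Mixed concentration C = ΣQC/ΣQ = (9.200·2.300 + 0.9810·99.20) / 10.18 = 118.5/10.18 = 11.64 mg/L; combined flow 10.18 m³/s.
Travel time t = 26.4·1000 / 0.98 = 26940 s = 7.483 h.
Half-life 0.51 d → k = ln 2 / 0.51 = 1.359 d⁻¹.
Applying C = C₀e^(−kt): 11.64 × 0.6546 = 7.617 mg/L.
At the second outfall, C = (10.18·7.617 + 0.7800·60.80) / (10.18 + 0.7800) = 11.40 mg/L.

11.4 mg/L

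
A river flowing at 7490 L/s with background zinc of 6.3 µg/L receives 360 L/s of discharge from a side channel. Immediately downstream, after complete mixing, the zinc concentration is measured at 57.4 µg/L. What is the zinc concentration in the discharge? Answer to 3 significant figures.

1120 µg/L

Mass balance: 7490·6.300 + 360.0·Cₑ = 7850·57.40
→ Cₑ = (7850·57.40 − 7490·6.300) / 360.0 = 1121 µg/L.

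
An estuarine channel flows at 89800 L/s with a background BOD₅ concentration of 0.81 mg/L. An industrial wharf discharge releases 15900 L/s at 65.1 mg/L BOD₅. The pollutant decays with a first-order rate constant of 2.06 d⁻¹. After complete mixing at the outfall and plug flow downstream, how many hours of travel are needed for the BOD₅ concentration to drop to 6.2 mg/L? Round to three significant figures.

6.12 h

After mixing, C = (89800·0.8100 + 15900·65.10) / 105700 = 1108000/105700 = 10.48 mg/L.
10.48·exp(−k·t) = 6.2 → t = ln(10.48/6.2)/k = 22020 s = 6.117 h.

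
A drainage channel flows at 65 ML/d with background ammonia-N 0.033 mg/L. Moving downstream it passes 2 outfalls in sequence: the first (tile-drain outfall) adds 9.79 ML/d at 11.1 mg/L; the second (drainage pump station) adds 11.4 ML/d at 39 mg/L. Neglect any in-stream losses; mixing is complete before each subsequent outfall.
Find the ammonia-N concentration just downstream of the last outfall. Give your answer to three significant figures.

Outfall 1: combined Q = 74.79 ML/d; C = (65.00·0.03300 + 9.790·11.10)/74.79 = 1.482 mg/L.
Outfall 2: combined Q = 86.19 ML/d; C = (74.79·1.482 + 11.40·39.00)/86.19 = 6.444 mg/L.

6.44 mg/L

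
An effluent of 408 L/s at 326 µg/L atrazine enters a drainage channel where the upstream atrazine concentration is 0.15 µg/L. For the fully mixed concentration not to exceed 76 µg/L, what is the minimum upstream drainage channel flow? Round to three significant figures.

Set C_mix = 76: (Q·0.1500 + 408.0·326.0) / (Q + 408.0) = 76
→ Q = 408.0·(326.0 − 76)/(76 − 0.1500) = 1345 L/s.

1340 L/s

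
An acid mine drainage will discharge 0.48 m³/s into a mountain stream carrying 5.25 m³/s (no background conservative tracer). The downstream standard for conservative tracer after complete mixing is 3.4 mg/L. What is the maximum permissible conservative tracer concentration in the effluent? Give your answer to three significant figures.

At the limit, (Qr·Cr + Qe·Cₑ)/(Qr + Qe) = 3.4:
Cₑ = (5.730·3.4 − 5.250·0) / 0.4800 = 40.59 mg/L.

40.6 mg/L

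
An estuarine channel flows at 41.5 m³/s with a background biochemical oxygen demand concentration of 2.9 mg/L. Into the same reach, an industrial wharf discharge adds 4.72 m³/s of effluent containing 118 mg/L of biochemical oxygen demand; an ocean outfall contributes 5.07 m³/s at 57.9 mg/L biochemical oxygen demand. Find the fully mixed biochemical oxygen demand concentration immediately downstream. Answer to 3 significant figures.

After mixing, C = (41.50·2.900 + 4.720·118.0 + 5.070·57.90) / 51.29 = 970.9/51.29 = 18.93 mg/L.

18.9 mg/L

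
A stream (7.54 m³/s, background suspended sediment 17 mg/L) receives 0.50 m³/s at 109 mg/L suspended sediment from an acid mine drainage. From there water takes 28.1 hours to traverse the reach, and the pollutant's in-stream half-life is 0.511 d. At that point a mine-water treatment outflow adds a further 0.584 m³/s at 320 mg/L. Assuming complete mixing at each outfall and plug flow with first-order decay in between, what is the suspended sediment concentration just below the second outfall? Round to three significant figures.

26.0 mg/L

Mass balance: C = (7.540·17.00 + 0.5000·109.0) / 8.040 = 182.7/8.040 = 22.72 mg/L; combined flow 8.040 m³/s.
Half-life 0.511 d → k = ln 2 / 0.511 = 1.356 d⁻¹.
Applying C = C₀e^(−kt): 22.72 × 0.2043 = 4.642 mg/L.
Second outfall: C = (8.040·4.642 + 0.5840·320.0)/8.624 = 26.00 mg/L.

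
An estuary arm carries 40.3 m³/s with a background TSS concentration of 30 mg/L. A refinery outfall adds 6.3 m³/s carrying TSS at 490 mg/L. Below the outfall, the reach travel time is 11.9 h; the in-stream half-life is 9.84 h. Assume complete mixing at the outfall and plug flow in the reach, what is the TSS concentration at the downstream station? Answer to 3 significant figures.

Conservation of mass: C = (40.30·30.00 + 6.300·490.0) / 46.60 = 4296/46.60 = 92.19 mg/L.
Half-life 9.84 h → k = ln 2 / 9.84 = 0.07044 h⁻¹ = 1.691 d⁻¹.
Applying C = C₀e^(−kt): 92.19 × 0.4325 = 39.87 mg/L.

39.9 mg/L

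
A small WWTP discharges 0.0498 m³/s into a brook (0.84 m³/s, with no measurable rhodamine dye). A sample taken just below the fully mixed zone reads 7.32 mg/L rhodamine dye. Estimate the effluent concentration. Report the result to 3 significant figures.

Mass balance: 0.8400·0 + 0.04980·Cₑ = 0.8898·7.320
→ Cₑ = (0.8898·7.320 − 0.8400·0) / 0.04980 = 130.8 mg/L.

131 mg/L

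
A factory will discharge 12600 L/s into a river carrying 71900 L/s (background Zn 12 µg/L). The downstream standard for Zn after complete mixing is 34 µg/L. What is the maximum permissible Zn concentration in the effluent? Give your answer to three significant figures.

160 µg/L

At the limit, (Qr·Cr + Qe·Cₑ)/(Qr + Qe) = 34:
Cₑ = (84500·34 − 71900·12.00) / 12600 = 159.5 µg/L.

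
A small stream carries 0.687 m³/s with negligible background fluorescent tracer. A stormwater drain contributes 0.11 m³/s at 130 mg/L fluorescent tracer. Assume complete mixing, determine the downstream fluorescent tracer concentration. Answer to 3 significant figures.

Flow-weighted average: C = (0.6870·0 + 0.1100·130.0) / 0.7970 = 14.30/0.7970 = 17.94 mg/L.

17.9 mg/L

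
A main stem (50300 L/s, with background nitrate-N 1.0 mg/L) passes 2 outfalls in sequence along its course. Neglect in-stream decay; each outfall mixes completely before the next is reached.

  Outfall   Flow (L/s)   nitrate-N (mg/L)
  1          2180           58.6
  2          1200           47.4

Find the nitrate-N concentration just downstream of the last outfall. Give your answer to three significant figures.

Below outfall 1: Q → 52480 L/s, C = (50300·1.000 + 2180·58.60)/52480 = 3.393 mg/L.
Below outfall 2: Q → 53680 L/s, C = (52480·3.393 + 1200·47.40)/53680 = 4.376 mg/L.

4.38 mg/L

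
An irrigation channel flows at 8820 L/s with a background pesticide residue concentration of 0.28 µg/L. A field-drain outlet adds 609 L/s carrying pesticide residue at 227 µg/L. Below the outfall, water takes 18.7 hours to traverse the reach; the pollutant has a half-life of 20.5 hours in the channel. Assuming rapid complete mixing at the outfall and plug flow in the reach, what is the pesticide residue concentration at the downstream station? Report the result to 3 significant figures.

After mixing, C = (8820·0.2800 + 609.0·227.0) / 9429 = 140700/9429 = 14.92 µg/L.
Half-life 20.5 h → k = ln 2 / 20.5 = 0.03381 h⁻¹ = 0.8115 d⁻¹.
Applying C = C₀e^(−kt): 14.92 × 0.5314 = 7.930 µg/L.

7.93 µg/L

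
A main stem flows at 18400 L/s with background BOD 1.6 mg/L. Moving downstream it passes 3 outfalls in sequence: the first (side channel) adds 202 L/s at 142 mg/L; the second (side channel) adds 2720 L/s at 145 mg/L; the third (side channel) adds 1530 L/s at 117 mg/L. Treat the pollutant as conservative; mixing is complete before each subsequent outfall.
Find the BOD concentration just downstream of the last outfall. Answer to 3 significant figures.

Outfall 1: combined Q = 18600 L/s; C = (18400·1.600 + 202.0·142.0)/18600 = 3.125 mg/L.
Outfall 2: combined Q = 21320 L/s; C = (18600·3.125 + 2720·145.0)/21320 = 21.22 mg/L.
Outfall 3: combined Q = 22850 L/s; C = (21320·21.22 + 1530·117.0)/22850 = 27.64 mg/L.

27.6 mg/L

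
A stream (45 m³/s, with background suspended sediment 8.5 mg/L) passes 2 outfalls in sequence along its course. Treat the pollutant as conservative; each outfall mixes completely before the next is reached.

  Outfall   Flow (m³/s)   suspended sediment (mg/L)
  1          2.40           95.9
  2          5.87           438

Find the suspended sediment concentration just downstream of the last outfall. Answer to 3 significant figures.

Outfall 1: combined Q = 47.40 m³/s; C = (45.00·8.500 + 2.400·95.90)/47.40 = 12.93 mg/L.
Outfall 2: combined Q = 53.27 m³/s; C = (47.40·12.93 + 5.870·438.0)/53.27 = 59.77 mg/L.

59.8 mg/L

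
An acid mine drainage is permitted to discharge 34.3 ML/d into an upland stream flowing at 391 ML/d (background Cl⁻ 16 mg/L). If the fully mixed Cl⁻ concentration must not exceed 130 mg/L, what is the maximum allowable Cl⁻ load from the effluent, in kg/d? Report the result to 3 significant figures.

Mass balance at the limit: 391.0·16.00 + 34.30·Cₑ = 425.3·130 → Cₑ = 1430 mg/L.
34.30 ML/d = 0.3970 m³/s. Load = 0.3970 m³/s × 1430 g/m³ × 86 400 s/d = 49030 kg/d.

49000 kg/d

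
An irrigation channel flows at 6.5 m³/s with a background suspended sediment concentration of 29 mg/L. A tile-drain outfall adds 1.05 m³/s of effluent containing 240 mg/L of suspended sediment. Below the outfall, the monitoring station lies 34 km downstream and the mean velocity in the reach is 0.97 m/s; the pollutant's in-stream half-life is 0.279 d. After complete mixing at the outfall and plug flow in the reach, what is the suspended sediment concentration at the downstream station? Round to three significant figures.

After mixing, C = (6.500·29.00 + 1.050·240.0) / 7.550 = 440.5/7.550 = 58.34 mg/L.
Travel time t = 34·1000 / 0.97 = 35050 s = 9.737 h.
Half-life 0.279 d → k = ln 2 / 0.279 = 2.484 d⁻¹.
Applying C = C₀e^(−kt): 58.34 × 0.3650 = 21.29 mg/L.

21.3 mg/L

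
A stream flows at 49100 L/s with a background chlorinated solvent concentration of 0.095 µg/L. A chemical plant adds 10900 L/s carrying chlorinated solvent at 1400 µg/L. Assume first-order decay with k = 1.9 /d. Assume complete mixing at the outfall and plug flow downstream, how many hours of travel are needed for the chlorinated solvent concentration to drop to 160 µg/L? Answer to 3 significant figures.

5.86 h

After mixing, C = (49100·0.09500 + 10900·1400) / 60000 = 15260000/60000 = 254.4 µg/L.
254.4·exp(−k·t) = 160 → t = ln(254.4/160)/k = 21090 s = 5.858 h.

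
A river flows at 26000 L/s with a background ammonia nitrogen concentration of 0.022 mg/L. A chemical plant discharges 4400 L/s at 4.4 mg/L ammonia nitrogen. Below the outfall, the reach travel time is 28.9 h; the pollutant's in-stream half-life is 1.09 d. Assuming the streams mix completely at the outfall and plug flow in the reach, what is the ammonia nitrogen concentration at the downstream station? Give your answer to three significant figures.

0.305 mg/L

Conservation of mass: C = (26000·0.02200 + 4400·4.400) / 30400 = 19930/30400 = 0.6557 mg/L.
Half-life 1.09 d → k = ln 2 / 1.09 = 0.6359 d⁻¹.
Decay over the reach: 0.6557·exp(−kt) = 0.6557·0.4650 = 0.3049 mg/L.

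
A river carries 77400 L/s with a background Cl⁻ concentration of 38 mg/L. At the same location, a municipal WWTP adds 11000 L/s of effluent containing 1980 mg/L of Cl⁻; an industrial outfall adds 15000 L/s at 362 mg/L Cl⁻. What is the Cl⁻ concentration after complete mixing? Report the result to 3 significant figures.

Flow-weighted average: C = (77400·38.00 + 11000·1980 + 15000·362.0) / 103400 = 30150000/103400 = 291.6 mg/L.

292 mg/L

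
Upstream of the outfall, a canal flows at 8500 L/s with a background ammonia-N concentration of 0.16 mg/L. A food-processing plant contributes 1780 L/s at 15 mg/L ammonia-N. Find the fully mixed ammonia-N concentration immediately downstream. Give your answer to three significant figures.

2.73 mg/L

Conservation of mass: C = (8500·0.1600 + 1780·15.00) / 10280 = 28060/10280 = 2.730 mg/L.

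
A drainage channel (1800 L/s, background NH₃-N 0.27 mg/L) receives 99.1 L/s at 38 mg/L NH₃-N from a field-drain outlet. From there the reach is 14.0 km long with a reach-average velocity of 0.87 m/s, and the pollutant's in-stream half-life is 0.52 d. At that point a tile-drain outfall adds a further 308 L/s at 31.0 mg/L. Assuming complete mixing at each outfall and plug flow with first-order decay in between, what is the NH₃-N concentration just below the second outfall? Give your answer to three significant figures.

Flow-weighted average: C = (1800·0.2700 + 99.10·38.00) / 1899 = 4252/1899 = 2.239 mg/L; combined flow 1899 L/s.
Travel time t = 14.0·1000 / 0.87 = 16090 s = 4.470 h.
Half-life 0.52 d → k = ln 2 / 0.52 = 1.333 d⁻¹.
First-order decay: C = 2.239·exp(−k·t) = 2.239·0.7802 = 1.747 mg/L.
At the second outfall, C = (1899·1.747 + 308.0·31.00) / (1899 + 308.0) = 5.829 mg/L.

5.83 mg/L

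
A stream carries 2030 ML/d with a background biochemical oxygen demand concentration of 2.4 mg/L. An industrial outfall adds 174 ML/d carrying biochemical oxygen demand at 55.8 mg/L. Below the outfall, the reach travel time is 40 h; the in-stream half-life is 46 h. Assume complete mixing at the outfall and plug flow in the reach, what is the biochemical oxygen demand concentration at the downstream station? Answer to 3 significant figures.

3.62 mg/L

Mass balance: C = (2030·2.400 + 174.0·55.80) / 2204 = 14580/2204 = 6.616 mg/L.
Half-life 46 h → k = ln 2 / 46 = 0.01507 h⁻¹ = 0.3616 d⁻¹.
After decay, C = 6.616 × e^(−kt) = 6.616 × 0.5473 = 3.621 mg/L.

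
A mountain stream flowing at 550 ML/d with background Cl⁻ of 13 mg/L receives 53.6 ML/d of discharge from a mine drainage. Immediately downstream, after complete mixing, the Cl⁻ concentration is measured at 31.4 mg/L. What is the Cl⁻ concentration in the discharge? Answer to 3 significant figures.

220 mg/L

Mass balance: 550.0·13.00 + 53.60·Cₑ = 603.6·31.40
→ Cₑ = (603.6·31.40 − 550.0·13.00) / 53.60 = 220.2 mg/L.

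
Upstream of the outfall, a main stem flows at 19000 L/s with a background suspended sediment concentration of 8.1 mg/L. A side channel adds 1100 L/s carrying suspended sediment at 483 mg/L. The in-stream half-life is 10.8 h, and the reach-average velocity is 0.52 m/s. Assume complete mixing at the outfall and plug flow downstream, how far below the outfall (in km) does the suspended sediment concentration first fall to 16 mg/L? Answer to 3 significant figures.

22.1 km

Mixed concentration C = ΣQC/ΣQ = (19000·8.100 + 1100·483.0) / 20100 = 685200/20100 = 34.09 mg/L.
Half-life 10.8 h → k = ln 2 / 10.8 = 0.06418 h⁻¹ = 1.540 d⁻¹.
Set 34.09·exp(−k·t) = 16 → t = ln(34.09/16)/k = 42430 s = 11.79 h.
Distance = v·t = 0.52·42430 = 22060 m = 22.06 km.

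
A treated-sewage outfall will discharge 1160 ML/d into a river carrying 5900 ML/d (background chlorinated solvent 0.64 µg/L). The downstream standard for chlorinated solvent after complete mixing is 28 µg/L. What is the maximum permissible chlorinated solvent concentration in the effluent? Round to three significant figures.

167 µg/L

At the limit, (Qr·Cr + Qe·Cₑ)/(Qr + Qe) = 28:
Cₑ = (7060·28 − 5900·0.6400) / 1160 = 167.2 µg/L.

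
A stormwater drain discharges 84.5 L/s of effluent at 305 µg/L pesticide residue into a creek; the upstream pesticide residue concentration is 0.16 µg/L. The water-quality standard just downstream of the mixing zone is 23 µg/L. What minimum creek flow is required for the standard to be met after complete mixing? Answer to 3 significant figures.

Set C_mix = 23: (Q·0.1600 + 84.50·305.0) / (Q + 84.50) = 23
→ Q = 84.50·(305.0 − 23)/(23 − 0.1600) = 1043 L/s.

1040 L/s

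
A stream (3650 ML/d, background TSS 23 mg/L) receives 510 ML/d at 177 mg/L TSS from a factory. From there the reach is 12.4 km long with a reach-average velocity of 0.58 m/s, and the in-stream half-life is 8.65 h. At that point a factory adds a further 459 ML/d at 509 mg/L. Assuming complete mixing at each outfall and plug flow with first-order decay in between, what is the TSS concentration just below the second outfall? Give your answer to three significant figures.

Conservation of mass: C = (3650·23.00 + 510.0·177.0) / 4160 = 174200/4160 = 41.88 mg/L; combined flow 4160 ML/d.
Travel time t = 12.4·1000 / 0.58 = 21380 s = 5.939 h.
Half-life 8.65 h → k = ln 2 / 8.65 = 0.08013 h⁻¹ = 1.923 d⁻¹.
Decay over the reach: 41.88·exp(−kt) = 41.88·0.6213 = 26.02 mg/L.
Second outfall: C = (4160·26.02 + 459.0·509.0)/4619 = 74.02 mg/L.

74.0 mg/L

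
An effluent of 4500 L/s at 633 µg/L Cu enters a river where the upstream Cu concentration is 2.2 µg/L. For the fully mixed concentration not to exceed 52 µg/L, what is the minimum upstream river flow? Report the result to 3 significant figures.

52500 L/s

Set C_mix = 52: (Q·2.200 + 4500·633.0) / (Q + 4500) = 52
→ Q = 4500·(633.0 − 52)/(52 − 2.200) = 52500 L/s.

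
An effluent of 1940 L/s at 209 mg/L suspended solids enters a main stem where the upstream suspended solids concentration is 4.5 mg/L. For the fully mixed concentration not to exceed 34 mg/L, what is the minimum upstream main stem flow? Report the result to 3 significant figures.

Set C_mix = 34: (Q·4.500 + 1940·209.0) / (Q + 1940) = 34
→ Q = 1940·(209.0 − 34)/(34 − 4.500) = 11510 L/s.

11500 L/s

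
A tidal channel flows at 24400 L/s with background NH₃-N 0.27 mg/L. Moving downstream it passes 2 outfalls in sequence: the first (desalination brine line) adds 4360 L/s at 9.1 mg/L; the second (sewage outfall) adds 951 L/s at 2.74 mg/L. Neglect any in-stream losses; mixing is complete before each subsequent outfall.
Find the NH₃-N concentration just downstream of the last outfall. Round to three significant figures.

Outfall 1: combined Q = 28760 L/s; C = (24400·0.2700 + 4360·9.100)/28760 = 1.609 mg/L.
Outfall 2: combined Q = 29710 L/s; C = (28760·1.609 + 951.0·2.740)/29710 = 1.645 mg/L.

1.64 mg/L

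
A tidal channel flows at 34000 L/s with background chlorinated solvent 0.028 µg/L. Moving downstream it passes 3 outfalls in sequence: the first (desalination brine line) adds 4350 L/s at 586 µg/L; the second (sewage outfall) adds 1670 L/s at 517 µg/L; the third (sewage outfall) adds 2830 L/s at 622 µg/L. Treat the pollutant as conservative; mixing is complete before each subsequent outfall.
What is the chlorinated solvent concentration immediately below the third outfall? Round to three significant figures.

Outfall 1: combined Q = 38350 L/s; C = (34000·0.02800 + 4350·586.0)/38350 = 66.49 µg/L.
Outfall 2: combined Q = 40020 L/s; C = (38350·66.49 + 1670·517.0)/40020 = 85.29 µg/L.
Outfall 3: combined Q = 42850 L/s; C = (40020·85.29 + 2830·622.0)/42850 = 120.7 µg/L.

121 µg/L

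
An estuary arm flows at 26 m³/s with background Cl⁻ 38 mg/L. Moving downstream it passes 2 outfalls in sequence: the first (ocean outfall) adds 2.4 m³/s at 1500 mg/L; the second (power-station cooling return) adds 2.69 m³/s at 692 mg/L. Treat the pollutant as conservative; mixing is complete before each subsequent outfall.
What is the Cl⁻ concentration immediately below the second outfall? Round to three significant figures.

207 mg/L

After outfall 1: Q = 26.00 + 2.400 = 28.40 m³/s; C = (26.00·38.00 + 2.400·1500)/28.40 = 161.5 mg/L.
After outfall 2: Q = 28.40 + 2.690 = 31.09 m³/s; C = (28.40·161.5 + 2.690·692.0)/31.09 = 207.4 mg/L.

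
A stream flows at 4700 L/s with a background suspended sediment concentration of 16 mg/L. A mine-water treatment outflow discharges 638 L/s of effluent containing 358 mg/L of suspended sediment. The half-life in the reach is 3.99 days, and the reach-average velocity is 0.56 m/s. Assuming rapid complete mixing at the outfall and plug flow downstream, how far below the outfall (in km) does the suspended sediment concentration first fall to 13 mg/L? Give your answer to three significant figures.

Mixed concentration C = ΣQC/ΣQ = (4700·16.00 + 638.0·358.0) / 5338 = 303600/5338 = 56.88 mg/L.
Half-life 3.99 d → k = ln 2 / 3.99 = 0.1737 d⁻¹.
Set 56.88·exp(−k·t) = 13 → t = ln(56.88/13)/k = 734000 s = 203.9 h.
Distance = v·t = 0.56·734000 = 411100 m = 411.1 km.

411 km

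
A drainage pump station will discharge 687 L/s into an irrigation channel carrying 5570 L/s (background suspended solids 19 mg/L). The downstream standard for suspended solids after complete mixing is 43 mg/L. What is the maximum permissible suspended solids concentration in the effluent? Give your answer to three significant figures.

At the limit, (Qr·Cr + Qe·Cₑ)/(Qr + Qe) = 43:
Cₑ = (6257·43 − 5570·19.00) / 687.0 = 237.6 mg/L.

238 mg/L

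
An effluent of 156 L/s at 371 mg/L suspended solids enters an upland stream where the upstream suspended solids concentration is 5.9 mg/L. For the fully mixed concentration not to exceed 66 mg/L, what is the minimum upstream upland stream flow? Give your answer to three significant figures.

792 L/s

Set C_mix = 66: (Q·5.900 + 156.0·371.0) / (Q + 156.0) = 66
→ Q = 156.0·(371.0 − 66)/(66 − 5.900) = 791.7 L/s.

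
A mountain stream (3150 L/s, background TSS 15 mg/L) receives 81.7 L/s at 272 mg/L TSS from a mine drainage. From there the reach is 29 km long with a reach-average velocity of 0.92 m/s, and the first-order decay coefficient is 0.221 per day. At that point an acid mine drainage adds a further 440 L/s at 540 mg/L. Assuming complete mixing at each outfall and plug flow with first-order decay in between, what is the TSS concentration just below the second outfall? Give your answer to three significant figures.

82.2 mg/L

Mixed concentration C = ΣQC/ΣQ = (3150·15.00 + 81.70·272.0) / 3232 = 69470/3232 = 21.50 mg/L; combined flow 3232 L/s.
Travel time t = 29·1000 / 0.92 = 31520 s = 8.756 h.
Decay over the reach: 21.50·exp(−kt) = 21.50·0.9225 = 19.83 mg/L.
Second outfall: C = (3232·19.83 + 440.0·540.0)/3672 = 82.17 mg/L.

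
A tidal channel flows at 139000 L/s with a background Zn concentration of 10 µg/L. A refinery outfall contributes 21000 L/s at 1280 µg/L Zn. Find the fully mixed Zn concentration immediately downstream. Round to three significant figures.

177 µg/L

After mixing, C = (139000·10.00 + 21000·1280) / 160000 = 28270000/160000 = 176.7 µg/L.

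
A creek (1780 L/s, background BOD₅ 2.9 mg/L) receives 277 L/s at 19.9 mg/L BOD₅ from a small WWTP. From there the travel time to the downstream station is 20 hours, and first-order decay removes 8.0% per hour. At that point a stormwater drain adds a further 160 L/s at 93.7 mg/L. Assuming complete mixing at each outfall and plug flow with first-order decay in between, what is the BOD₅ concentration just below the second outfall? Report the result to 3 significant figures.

Mass balance: C = (1780·2.900 + 277.0·19.90) / 2057 = 10670/2057 = 5.189 mg/L; combined flow 2057 L/s.
8.0%/h lost → k = −ln(1 − 0.08) = 0.08338 h⁻¹.
First-order decay: C = 5.189·exp(−k·t) = 5.189·0.1887 = 0.9792 mg/L.
Second outfall: C = (2057·0.9792 + 160.0·93.70)/2217 = 7.671 mg/L.

7.67 mg/L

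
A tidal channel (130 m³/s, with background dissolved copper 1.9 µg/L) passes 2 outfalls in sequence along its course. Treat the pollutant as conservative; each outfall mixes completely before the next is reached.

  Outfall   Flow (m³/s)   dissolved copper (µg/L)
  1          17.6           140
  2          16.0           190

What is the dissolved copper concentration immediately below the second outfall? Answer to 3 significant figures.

Outfall 1: combined Q = 147.6 m³/s; C = (130.0·1.900 + 17.60·140.0)/147.6 = 18.37 µg/L.
Outfall 2: combined Q = 163.6 m³/s; C = (147.6·18.37 + 16.00·190.0)/163.6 = 35.15 µg/L.

35.2 µg/L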